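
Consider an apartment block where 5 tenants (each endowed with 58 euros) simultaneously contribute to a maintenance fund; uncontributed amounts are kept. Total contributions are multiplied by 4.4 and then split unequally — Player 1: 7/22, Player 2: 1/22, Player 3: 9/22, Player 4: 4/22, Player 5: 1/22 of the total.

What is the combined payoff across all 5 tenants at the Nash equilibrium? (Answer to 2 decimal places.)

Each unit j contributes comes back to j as 4.4 × (j's share), so j prefers to contribute only if that share exceeds 1/4.4 = 0.2273; otherwise keeping the unit dominates.
The shares above 0.2273 belong to Player 1 and Player 3, contributing 58 each; the remaining 3 contribute 0. Total contributed: 116.
The maintenance fund pays out 4.4 × 116 = 510.40 in total (split across the unequal shares, but the aggregate is all that matters for the group sum).
The 3 free-riders keep 58 each, adding 174. Group total = 174 + 510.40 = 684.40.

684.40 euros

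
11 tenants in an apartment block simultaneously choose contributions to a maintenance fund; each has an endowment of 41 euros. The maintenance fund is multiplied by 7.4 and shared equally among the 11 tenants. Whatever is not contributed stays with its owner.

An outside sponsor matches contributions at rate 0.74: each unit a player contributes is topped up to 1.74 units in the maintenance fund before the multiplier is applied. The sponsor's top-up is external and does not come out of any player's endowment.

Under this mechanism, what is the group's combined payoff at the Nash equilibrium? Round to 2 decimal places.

5807.08 euros

With the mechanism, a contributed unit returns 7.4 × 1.74 / 11 = 1.1705 per unit of net cost to the contributor — now above 1 — so contributing fully is weakly dominant for every player.
So the Nash equilibrium is full contribution by all 11; the group earns 7.4 × 1.74 × 451 = 5807.08.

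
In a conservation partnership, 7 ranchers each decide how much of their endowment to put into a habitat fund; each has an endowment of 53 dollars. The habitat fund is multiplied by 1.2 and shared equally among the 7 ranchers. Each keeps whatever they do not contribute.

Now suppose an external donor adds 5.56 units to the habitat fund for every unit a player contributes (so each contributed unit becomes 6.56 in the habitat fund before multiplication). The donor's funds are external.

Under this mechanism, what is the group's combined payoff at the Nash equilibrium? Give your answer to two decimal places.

The effective private return per unit is now 1.2 × 6.56 / 7 = 1.1246 > 1, so every player's dominant strategy flips to full contribution.
So the Nash equilibrium is full contribution by all 7; the group earns 1.2 × 6.56 × 371 = 2920.51.

2920.51 dollars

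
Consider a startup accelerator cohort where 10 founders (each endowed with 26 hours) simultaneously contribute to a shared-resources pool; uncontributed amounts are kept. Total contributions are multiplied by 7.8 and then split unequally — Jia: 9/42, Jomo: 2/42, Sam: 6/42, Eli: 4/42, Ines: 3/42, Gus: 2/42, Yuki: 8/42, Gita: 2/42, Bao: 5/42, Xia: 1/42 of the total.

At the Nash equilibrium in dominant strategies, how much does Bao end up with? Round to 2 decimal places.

Player j's private return per contributed unit is 7.8 × (j's share). Contributing is weakly dominant for j when that share is at least 1/7.8 = 0.1282, and contributing 0 is dominant otherwise.
Jia, Sam and Yuki are above the threshold, contributing 26 each; the remaining 7 contribute 0. Total contributed: 78.
Bao keeps 26 and receives 7.8 × 78 × 5/42 = 72.43 from the shared-resources pool, for a payoff of 98.43.

98.43 hours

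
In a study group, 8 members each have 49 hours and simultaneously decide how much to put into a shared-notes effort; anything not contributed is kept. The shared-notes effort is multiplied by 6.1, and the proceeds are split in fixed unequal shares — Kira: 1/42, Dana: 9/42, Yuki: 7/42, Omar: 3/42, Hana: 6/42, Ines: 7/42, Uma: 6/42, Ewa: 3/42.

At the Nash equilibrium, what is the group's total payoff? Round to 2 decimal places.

Player j's private return per contributed unit is 6.1 × (j's share). Contributing is weakly dominant for j when that share is at least 1/6.1 = 0.1639, and contributing 0 is dominant otherwise.
The shares above 0.1639 belong to Dana, Yuki and Ines, contributing 49 each; the remaining 5 contribute 0. Total contributed: 147.
The shared-notes effort pays out 6.1 × 147 = 896.70 in total (split across the unequal shares, but the aggregate is all that matters for the group sum).
The 5 free-riders keep 49 each, adding 245. Group total = 245 + 896.70 = 1141.70.

1141.70 hours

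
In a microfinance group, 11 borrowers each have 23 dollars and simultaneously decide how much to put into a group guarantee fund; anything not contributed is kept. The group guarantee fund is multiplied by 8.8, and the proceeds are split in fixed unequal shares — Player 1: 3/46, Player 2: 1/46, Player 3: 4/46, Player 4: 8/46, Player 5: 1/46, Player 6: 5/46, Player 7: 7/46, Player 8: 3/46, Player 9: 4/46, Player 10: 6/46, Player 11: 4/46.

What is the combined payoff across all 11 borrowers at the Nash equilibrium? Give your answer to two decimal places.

791.20 dollars

Player j's private return per contributed unit is 8.8 × (j's share). Contributing is weakly dominant for j when that share is at least 1/8.8 = 0.1136, and contributing 0 is dominant otherwise.
The shares above 0.1136 belong to Player 4, Player 7 and Player 10, contributing 23 each; the remaining 8 contribute 0. Total contributed: 69.
The group guarantee fund pays out 8.8 × 69 = 607.20 in total (split across the unequal shares, but the aggregate is all that matters for the group sum).
The 8 free-riders keep 23 each, adding 184. Group total = 184 + 607.20 = 791.20.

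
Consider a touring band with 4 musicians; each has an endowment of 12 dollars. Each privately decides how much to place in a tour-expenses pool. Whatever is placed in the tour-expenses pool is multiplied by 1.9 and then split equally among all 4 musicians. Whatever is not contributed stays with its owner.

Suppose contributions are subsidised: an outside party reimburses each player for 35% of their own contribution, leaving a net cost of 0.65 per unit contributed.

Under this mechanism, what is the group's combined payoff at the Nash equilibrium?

48.00 dollars

Even with the mechanism, each unit contributed returns only (1.9/4) / 0.65 = 0.7308 per unit of net cost, so contributing nothing is still dominant.
At the Nash equilibrium no one contributes; group total payoff = 4 × 12 = 48.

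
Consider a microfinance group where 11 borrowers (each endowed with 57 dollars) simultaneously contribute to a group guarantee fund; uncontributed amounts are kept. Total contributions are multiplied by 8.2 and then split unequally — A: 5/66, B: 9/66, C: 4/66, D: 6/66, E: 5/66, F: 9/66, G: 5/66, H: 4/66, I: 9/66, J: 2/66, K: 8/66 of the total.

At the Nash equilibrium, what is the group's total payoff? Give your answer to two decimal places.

Each unit j contributes comes back to j as 8.2 × (j's share), so j prefers to contribute only if that share exceeds 1/8.2 = 0.1220; otherwise keeping the unit dominates.
B, F and I are above the threshold, contributing 57 each; the remaining 8 contribute 0. Total contributed: 171.
The group guarantee fund pays out 8.2 × 171 = 1402.20 in total (split across the unequal shares, but the aggregate is all that matters for the group sum).
The 8 free-riders keep 57 each, adding 456. Group total = 456 + 1402.20 = 1858.20.

1858.20 dollars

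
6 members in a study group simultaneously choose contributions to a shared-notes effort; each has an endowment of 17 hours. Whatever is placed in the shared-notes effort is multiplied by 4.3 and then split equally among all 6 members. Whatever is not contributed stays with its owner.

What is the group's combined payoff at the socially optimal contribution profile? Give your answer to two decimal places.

Each contributed unit returns 4.300 to the group as a whole (0.7167 to each of 6 players), which exceeds 1, so the social optimum is full contribution: group total = 4.300 × 102 = 438.60.

438.60 hours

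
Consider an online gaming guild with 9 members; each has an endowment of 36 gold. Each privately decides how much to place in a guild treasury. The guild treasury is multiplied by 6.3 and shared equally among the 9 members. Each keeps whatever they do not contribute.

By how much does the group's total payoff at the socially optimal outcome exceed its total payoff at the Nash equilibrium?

Each contributed unit returns 6.3/9 = 0.7000 to its contributor — below 1 — so contributing 0 is dominant for every player. At the Nash equilibrium everyone keeps their 36, and the group total is 9 × 36 = 324.
Each contributed unit returns 6.300 to the group as a whole (0.7000 to each of 9 players), which exceeds 1, so the social optimum is full contribution: group total = 6.300 × 324 = 2041.20.
Efficiency loss = 2041.20 − 324 = 1717.20.

1717.20 gold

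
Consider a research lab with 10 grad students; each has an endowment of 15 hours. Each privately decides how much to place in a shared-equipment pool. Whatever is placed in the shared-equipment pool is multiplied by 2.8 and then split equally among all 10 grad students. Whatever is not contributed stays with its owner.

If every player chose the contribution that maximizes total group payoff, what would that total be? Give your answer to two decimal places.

420.00 hours

Each contributed unit returns 2.800 to the group as a whole (0.2800 to each of 10 players), which exceeds 1, so the social optimum is full contribution: group total = 2.800 × 150 = 420.00.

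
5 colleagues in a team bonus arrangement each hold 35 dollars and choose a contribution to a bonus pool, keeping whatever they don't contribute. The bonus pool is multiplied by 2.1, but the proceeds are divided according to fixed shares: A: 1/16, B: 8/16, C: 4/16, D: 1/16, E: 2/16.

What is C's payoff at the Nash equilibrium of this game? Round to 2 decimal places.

53.38 dollars

For player j, contributing a unit is worthwhile iff 2.1 × (j's share) ≥ 1, i.e. iff j's share is at least 0.4762.
B alone (share 8/16) is above the threshold, contributing 35; the remaining 4 contribute 0. Total contributed: 35.
C keeps 35 and receives 2.1 × 35 × 4/16 = 18.38 from the bonus pool, for a payoff of 53.38.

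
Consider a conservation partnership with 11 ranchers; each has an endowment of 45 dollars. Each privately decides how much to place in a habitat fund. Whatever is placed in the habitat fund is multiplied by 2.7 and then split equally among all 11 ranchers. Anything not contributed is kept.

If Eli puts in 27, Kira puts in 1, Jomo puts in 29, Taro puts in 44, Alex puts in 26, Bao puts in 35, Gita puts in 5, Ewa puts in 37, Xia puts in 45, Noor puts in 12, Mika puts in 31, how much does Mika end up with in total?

85.67 dollars

Total contributed: 27 + 1 + 29 + 44 + 26 + 35 + 5 + 37 + 45 + 12 + 31 = 292.
Each receives 2.7 × 292 / 11 = 71.67 from the habitat fund.
Mika keeps 45 − 31 = 14, so Mika's payoff is 14 + 71.67 = 85.67.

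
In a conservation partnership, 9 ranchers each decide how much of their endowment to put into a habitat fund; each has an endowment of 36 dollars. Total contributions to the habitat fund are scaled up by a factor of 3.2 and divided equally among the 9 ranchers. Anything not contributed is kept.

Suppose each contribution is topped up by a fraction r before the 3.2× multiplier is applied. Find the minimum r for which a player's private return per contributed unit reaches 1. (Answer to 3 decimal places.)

1.813

With matching at rate r, one contributed unit becomes (1 + r) in the habitat fund and returns 3.2 × (1 + r) / 9 to the contributor.
Setting this equal to 1: 1 + r = 9/3.2 = 2.8125.
So the minimum matching rate is r = 2.8125 − 1 = 1.813.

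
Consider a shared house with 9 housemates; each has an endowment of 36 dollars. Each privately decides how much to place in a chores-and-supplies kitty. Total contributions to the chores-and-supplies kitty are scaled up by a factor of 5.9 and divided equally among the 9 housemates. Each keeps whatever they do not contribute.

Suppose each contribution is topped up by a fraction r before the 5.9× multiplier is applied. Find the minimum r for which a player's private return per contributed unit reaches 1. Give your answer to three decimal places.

0.525

With matching at rate r, one contributed unit becomes (1 + r) in the chores-and-supplies kitty and returns 5.9 × (1 + r) / 9 to the contributor.
Setting this equal to 1: 1 + r = 9/5.9 = 1.5254.
So the minimum matching rate is r = 1.5254 − 1 = 0.525.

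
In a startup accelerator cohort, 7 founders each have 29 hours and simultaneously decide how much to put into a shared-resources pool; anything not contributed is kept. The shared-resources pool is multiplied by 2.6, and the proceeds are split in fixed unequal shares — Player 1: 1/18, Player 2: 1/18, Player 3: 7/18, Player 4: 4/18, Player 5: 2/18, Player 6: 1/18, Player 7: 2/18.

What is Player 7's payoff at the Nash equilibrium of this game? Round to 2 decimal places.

Each unit j contributes comes back to j as 2.6 × (j's share), so j prefers to contribute only if that share exceeds 1/2.6 = 0.3846; otherwise keeping the unit dominates.
Player 3 alone (share 7/18) is above the threshold, contributing 29; the remaining 6 contribute 0. Total contributed: 29.
Player 7 keeps 29 and receives 2.6 × 29 × 2/18 = 8.38 from the shared-resources pool, for a payoff of 37.38.

37.38 hours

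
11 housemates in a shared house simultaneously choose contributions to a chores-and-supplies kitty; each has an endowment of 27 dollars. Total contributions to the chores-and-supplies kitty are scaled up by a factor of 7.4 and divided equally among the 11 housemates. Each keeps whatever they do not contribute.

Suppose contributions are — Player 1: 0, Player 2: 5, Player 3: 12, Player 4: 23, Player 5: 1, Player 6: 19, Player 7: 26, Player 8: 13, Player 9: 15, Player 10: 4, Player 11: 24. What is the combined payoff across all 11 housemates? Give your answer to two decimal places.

Total contributed: 0 + 5 + 12 + 23 + 1 + 19 + 26 + 13 + 15 + 4 + 24 = 142; total kept: 11 × 27 − 142 = 155.
The chores-and-supplies kitty pays out 7.4 × 142 = 1050.80 in aggregate.
Group total = 155 + 1050.80 = 1205.80.

1205.80 dollars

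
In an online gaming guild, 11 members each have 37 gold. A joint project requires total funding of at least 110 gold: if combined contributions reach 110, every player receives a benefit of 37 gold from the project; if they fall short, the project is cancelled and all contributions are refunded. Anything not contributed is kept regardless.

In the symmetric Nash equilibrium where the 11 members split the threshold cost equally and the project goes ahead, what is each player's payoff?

Equal share of the threshold: 110/11 = 10.
At this profile no one gains by cutting their contribution: any cut drops the total below 110, the project is cancelled, contributions are refunded, and the deviator ends with 37, which is less than 37 − 10 + 37 = 64. Contributing more than 10 just wastes the excess. So contributing exactly 10 is a best response.
Each player's payoff: 37 − 10 + 37 = 64.

64 gold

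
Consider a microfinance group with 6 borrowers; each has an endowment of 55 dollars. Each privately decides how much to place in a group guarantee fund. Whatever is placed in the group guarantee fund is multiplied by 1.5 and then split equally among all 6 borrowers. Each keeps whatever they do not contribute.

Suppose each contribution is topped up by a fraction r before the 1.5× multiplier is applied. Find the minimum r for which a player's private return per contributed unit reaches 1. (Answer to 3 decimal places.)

With matching at rate r, one contributed unit becomes (1 + r) in the group guarantee fund and returns 1.5 × (1 + r) / 6 to the contributor.
Setting this equal to 1: 1 + r = 6/1.5 = 4.0000.
So the minimum matching rate is r = 4.0000 − 1 = 3.000.

3.000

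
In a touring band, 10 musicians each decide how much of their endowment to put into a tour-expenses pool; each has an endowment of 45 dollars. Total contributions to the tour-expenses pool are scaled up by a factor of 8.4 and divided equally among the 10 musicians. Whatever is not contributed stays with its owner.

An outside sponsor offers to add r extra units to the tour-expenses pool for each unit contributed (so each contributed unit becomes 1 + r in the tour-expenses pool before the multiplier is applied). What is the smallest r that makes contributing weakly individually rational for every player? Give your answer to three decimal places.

0.190

With matching at rate r, one contributed unit becomes (1 + r) in the tour-expenses pool and returns 8.4 × (1 + r) / 10 to the contributor.
Setting this equal to 1: 1 + r = 10/8.4 = 1.1905.
So the minimum matching rate is r = 1.1905 − 1 = 0.190.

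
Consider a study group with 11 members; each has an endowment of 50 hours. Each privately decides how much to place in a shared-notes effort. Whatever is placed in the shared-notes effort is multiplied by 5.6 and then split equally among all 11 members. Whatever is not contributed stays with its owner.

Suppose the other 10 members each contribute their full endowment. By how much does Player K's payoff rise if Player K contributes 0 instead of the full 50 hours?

24.55 hours

Switching from a contribution of 50 to 0 lets Player K keep an extra 50 hours, but lowers the shared-notes effort by 50, which costs Player K their own share of that drop: 5.6/11 × 50 = 25.45.
Net gain = 50 − 25.45 = 24.55. The private return per contributed unit (0.5091) is below 1, so free-riding is indeed the best response regardless of what the others do.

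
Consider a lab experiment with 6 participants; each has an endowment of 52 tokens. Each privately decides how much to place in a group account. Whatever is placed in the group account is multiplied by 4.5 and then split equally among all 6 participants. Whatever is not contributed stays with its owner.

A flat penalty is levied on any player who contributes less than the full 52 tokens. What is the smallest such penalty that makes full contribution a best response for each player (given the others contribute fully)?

Given the others contribute fully, the best deviation is to contribute 0 (any partial contribution still incurs the fine and gives up units whose private return 0.7500 is below 1).
Deviating from 52 to 0 saves 52 tokens but forfeits the deviator's share of the drop in the group account: 4.5/6 × 52 = 39.00.
So the deviation gain is 52 − 39.00 = 13.00, and the fine must be at least 13.00 tokens to wipe it out.

13.00 tokens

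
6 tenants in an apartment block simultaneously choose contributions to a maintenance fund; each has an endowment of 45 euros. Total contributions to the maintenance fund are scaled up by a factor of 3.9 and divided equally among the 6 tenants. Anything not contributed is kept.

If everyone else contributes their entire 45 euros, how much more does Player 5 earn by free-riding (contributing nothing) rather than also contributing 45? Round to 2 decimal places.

Switching from a contribution of 45 to 0 lets Player 5 keep an extra 45 euros, but lowers the maintenance fund by 45, which costs Player 5 their own share of that drop: 3.9/6 × 45 = 29.25.
Net gain = 45 − 29.25 = 15.75. The private return per contributed unit (0.6500) is below 1, so free-riding is indeed the best response regardless of what the others do.

15.75 euros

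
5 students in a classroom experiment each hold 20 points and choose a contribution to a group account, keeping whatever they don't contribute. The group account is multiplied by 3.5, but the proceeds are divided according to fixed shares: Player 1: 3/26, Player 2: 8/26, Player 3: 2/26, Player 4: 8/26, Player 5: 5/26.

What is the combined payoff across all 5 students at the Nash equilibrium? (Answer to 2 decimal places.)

For player j, contributing a unit is worthwhile iff 3.5 × (j's share) ≥ 1, i.e. iff j's share is at least 0.2857.
Player 2 and Player 4 clear that bar, contributing 20 each; the remaining 3 contribute 0. Total contributed: 40.
The group account pays out 3.5 × 40 = 140.00 in total (split across the unequal shares, but the aggregate is all that matters for the group sum).
The 3 free-riders keep 20 each, adding 60. Group total = 60 + 140.00 = 200.00.

200.00 points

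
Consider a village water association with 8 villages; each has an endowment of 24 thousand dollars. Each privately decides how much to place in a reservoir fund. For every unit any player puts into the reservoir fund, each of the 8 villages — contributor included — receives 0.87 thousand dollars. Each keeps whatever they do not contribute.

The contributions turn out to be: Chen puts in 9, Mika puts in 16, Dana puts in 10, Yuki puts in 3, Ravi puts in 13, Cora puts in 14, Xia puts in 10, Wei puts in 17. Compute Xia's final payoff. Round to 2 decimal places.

94.04 thousand dollars

Total contributed: 9 + 16 + 10 + 3 + 13 + 14 + 10 + 17 = 92.
Each receives 0.87 × 92 = 80.04 from the reservoir fund.
Xia keeps 24 − 10 = 14, so Xia's payoff is 14 + 80.04 = 94.04.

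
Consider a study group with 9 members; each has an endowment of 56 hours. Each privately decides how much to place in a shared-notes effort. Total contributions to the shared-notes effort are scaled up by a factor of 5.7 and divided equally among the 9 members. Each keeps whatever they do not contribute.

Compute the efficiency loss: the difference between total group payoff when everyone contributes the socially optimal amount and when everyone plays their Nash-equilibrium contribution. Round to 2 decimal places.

Each contributed unit returns 5.7/9 = 0.6333 to its contributor — below 1 — so contributing 0 is dominant for every player. At the Nash equilibrium everyone keeps their 56, and the group total is 9 × 56 = 504.
Each contributed unit returns 5.700 to the group as a whole (0.6333 to each of 9 players), which exceeds 1, so the social optimum is full contribution: group total = 5.700 × 504 = 2872.80.
Efficiency loss = 2872.80 − 504 = 2368.80.

2368.80 hours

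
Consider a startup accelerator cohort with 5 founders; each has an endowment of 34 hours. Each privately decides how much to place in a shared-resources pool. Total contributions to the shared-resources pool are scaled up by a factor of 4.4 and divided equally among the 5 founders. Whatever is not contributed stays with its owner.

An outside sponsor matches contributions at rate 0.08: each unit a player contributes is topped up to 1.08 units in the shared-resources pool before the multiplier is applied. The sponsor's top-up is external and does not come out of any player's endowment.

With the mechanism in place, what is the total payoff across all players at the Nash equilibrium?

170.00 hours

With the mechanism, a contributed unit returns 4.4 × 1.08 / 5 = 0.9504 per unit of net cost — still below 1 — so contributing 0 remains dominant for every player.
Everyone keeps their endowment and the group total is 5 × 34 = 170.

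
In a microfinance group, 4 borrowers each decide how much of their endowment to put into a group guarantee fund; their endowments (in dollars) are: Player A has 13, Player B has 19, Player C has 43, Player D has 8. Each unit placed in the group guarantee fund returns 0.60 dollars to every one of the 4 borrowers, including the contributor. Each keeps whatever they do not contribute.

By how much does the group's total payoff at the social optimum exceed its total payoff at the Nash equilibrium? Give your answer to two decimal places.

116.20 dollars

The private return per contributed unit is 0.60 < 1 for everyone, so the Nash equilibrium is zero contribution and the group total is Σ E_j = 13 + 19 + 43 + 8 = 83.
Each contributed unit returns 2.400 to the group, so the social optimum is full contribution by everyone: group total = 2.400 × 83 = 199.20.
Efficiency loss = (2.400 − 1) × 83 = 116.20.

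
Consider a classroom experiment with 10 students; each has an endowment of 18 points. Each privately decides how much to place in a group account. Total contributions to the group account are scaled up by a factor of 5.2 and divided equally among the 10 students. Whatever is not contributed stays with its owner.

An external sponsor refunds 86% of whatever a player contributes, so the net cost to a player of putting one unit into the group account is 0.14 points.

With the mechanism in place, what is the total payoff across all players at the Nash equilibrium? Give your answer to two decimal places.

1090.80 points

With the mechanism, a contributed unit returns (5.2/10) / 0.14 = 3.7143 per unit of net cost to the contributor — now above 1 — so contributing fully is weakly dominant for every player.
At the Nash equilibrium everyone contributes 18. Group total payoff = 10 × (18 × 0.86 + 5.2 × 18) = 1090.80.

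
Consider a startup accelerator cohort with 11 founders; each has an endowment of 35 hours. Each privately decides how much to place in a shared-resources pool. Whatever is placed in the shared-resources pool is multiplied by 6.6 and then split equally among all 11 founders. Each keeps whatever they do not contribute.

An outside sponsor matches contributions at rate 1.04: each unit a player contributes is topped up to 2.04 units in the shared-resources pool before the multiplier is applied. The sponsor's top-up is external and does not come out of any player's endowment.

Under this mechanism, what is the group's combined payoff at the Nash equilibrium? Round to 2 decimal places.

5183.64 hours

The effective private return per unit is now 6.6 × 2.04 / 11 = 1.2240 > 1, so every player's dominant strategy flips to full contribution.
At the Nash equilibrium everyone contributes 35. Group total payoff = 6.6 × 2.04 × 385 = 5183.64.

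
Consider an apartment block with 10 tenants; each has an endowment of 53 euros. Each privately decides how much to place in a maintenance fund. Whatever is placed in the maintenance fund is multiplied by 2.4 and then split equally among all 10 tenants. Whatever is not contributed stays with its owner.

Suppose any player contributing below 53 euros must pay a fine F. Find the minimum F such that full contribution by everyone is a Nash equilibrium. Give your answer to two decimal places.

40.28 euros

Given the others contribute fully, the best deviation is to contribute 0 (any partial contribution still incurs the fine and gives up units whose private return 0.2400 is below 1).
Deviating from 53 to 0 saves 53 euros but forfeits the deviator's share of the drop in the maintenance fund: 2.4/10 × 53 = 12.72.
So the deviation gain is 53 − 12.72 = 40.28, and the fine must be at least 40.28 euros to wipe it out.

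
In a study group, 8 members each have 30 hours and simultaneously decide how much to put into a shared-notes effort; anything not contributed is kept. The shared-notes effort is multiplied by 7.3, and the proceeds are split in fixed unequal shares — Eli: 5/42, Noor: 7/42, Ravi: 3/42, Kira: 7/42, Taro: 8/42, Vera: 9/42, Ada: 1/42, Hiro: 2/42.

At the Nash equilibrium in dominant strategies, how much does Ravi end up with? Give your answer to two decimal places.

92.57 hours

Player j's private return per contributed unit is 7.3 × (j's share). Contributing is weakly dominant for j when that share is at least 1/7.3 = 0.1370, and contributing 0 is dominant otherwise.
Noor, Kira, Taro and Vera are above the threshold, contributing 30 each; the remaining 4 contribute 0. Total contributed: 120.
Ravi keeps 30 and receives 7.3 × 120 × 3/42 = 62.57 from the shared-notes effort, for a payoff of 92.57.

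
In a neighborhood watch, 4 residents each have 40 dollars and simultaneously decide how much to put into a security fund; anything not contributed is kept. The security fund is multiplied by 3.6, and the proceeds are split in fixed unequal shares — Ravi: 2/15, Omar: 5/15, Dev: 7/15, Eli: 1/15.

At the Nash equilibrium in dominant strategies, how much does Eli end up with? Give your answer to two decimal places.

Each unit j contributes comes back to j as 3.6 × (j's share), so j prefers to contribute only if that share exceeds 1/3.6 = 0.2778; otherwise keeping the unit dominates.
The shares above 0.2778 belong to Omar and Dev, contributing 40 each; the remaining 2 contribute 0. Total contributed: 80.
Eli keeps 40 and receives 3.6 × 80 × 1/15 = 19.20 from the security fund, for a payoff of 59.20.

59.20 dollars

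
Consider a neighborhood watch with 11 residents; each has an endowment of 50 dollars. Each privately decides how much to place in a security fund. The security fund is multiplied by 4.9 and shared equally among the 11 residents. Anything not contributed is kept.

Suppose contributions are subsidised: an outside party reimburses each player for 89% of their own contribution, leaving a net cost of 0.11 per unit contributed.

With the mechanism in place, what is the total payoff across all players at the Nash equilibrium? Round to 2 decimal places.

3184.50 dollars

The effective private return per unit is now (4.9/11) / 0.11 = 4.0496 > 1, so every player's dominant strategy flips to full contribution.
So the Nash equilibrium is full contribution by all 11; the group earns 11 × (50 × 0.89 + 4.9 × 50) = 3184.50.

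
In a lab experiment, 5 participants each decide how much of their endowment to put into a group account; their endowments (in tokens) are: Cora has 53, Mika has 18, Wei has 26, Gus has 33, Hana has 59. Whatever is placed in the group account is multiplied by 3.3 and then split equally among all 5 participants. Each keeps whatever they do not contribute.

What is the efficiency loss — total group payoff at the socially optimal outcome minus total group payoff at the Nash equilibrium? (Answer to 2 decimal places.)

434.70 tokens

The private return per contributed unit is 3.3/5 = 0.6600 < 1 for every player regardless of endowment, so the Nash equilibrium is zero contribution and the group total is Σ E_j = 53 + 18 + 26 + 33 + 59 = 189.
Each contributed unit returns 3.300 to the group, so the social optimum is full contribution by everyone: group total = 3.300 × 189 = 623.70.
Efficiency loss = (3.300 − 1) × 189 = 434.70.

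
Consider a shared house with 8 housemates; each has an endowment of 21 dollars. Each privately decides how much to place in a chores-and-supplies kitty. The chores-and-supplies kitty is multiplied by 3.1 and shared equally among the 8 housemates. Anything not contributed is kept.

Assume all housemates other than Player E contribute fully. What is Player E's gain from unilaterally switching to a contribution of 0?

Switching from a contribution of 21 to 0 lets Player E keep an extra 21 dollars, but lowers the chores-and-supplies kitty by 21, which costs Player E their own share of that drop: 3.1/8 × 21 = 8.14.
Net gain = 21 − 8.14 = 12.86. The private return per contributed unit (0.3875) is below 1, so free-riding is indeed the best response regardless of what the others do.

12.86 dollars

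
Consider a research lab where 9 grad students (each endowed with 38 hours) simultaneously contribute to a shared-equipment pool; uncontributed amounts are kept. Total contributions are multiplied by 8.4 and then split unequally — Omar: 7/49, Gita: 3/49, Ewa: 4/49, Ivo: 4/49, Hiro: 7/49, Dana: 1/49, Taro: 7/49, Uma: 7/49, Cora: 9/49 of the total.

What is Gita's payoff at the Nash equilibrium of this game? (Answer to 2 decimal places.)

135.71 hours

Each unit j contributes comes back to j as 8.4 × (j's share), so j prefers to contribute only if that share exceeds 1/8.4 = 0.1190; otherwise keeping the unit dominates.
Omar, Hiro, Taro, Uma and Cora clear that bar, contributing 38 each; the remaining 4 contribute 0. Total contributed: 190.
Gita keeps 38 and receives 8.4 × 190 × 3/49 = 97.71 from the shared-equipment pool, for a payoff of 135.71.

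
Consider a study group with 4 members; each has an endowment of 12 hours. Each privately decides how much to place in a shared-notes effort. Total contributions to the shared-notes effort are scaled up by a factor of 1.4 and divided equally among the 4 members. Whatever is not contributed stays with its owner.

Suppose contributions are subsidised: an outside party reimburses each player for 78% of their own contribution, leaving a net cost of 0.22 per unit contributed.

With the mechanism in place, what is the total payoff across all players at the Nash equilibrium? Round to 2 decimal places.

With the mechanism, a contributed unit returns (1.4/4) / 0.22 = 1.5909 per unit of net cost to the contributor — now above 1 — so contributing fully is weakly dominant for every player.
At the Nash equilibrium everyone contributes 12. Group total payoff = 4 × (12 × 0.78 + 1.4 × 12) = 104.64.

104.64 hours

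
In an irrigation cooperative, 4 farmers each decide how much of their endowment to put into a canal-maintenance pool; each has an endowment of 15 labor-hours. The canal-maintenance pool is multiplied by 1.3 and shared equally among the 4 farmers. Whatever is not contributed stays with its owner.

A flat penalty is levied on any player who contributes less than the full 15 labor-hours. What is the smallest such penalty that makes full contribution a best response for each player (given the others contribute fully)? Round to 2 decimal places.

10.13 labor-hours

Given the others contribute fully, the best deviation is to contribute 0 (any partial contribution still incurs the fine and gives up units whose private return 0.3250 is below 1).
Deviating from 15 to 0 saves 15 labor-hours but forfeits the deviator's share of the drop in the canal-maintenance pool: 1.3/4 × 15 = 4.87.
So the deviation gain is 15 − 4.87 = 10.13, and the fine must be at least 10.13 labor-hours to wipe it out.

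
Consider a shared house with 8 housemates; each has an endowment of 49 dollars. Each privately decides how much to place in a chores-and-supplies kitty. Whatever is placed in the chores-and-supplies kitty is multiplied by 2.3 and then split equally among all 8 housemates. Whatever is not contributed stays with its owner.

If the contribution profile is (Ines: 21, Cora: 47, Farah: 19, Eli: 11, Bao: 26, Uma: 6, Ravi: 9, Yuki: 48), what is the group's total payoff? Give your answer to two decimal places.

635.10 dollars

Total contributed: 21 + 47 + 19 + 11 + 26 + 6 + 9 + 48 = 187; total kept: 8 × 49 − 187 = 205.
The chores-and-supplies kitty pays out 2.3 × 187 = 430.10 in aggregate.
Group total = 205 + 430.10 = 635.10.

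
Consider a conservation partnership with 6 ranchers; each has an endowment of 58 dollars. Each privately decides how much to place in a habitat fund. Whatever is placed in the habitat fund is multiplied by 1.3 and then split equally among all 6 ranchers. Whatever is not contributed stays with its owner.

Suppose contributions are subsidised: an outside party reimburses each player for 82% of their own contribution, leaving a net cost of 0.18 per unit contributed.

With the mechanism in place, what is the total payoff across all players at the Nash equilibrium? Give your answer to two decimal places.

The effective private return per unit is now (1.3/6) / 0.18 = 1.2037 > 1, so every player's dominant strategy flips to full contribution.
At the Nash equilibrium everyone contributes 58. Group total payoff = 6 × (58 × 0.82 + 1.3 × 58) = 737.76.

737.76 dollars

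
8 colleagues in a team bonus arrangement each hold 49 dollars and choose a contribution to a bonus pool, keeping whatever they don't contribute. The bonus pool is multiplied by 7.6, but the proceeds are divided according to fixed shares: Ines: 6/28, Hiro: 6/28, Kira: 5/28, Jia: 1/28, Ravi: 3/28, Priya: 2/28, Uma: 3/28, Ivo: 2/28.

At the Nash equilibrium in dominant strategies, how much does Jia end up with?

For player j, contributing a unit is worthwhile iff 7.6 × (j's share) ≥ 1, i.e. iff j's share is at least 0.1316.
Ines, Hiro and Kira clear that bar, contributing 49 each; the remaining 5 contribute 0. Total contributed: 147.
Jia keeps 49 and receives 7.6 × 147 × 1/28 = 39.90 from the bonus pool, for a payoff of 88.90.

88.90 dollars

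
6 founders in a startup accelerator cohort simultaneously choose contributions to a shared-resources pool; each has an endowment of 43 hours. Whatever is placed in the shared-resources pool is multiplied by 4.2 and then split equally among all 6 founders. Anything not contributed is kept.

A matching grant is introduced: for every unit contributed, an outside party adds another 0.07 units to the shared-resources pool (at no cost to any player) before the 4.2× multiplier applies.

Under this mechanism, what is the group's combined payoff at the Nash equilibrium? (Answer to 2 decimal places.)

258.00 hours

The effective private return is 4.2 × 1.07 / 6 = 0.7490, which is still under 1, so the mechanism doesn't change anyone's dominant strategy: zero contribution.
At the Nash equilibrium no one contributes; group total payoff = 6 × 43 = 258.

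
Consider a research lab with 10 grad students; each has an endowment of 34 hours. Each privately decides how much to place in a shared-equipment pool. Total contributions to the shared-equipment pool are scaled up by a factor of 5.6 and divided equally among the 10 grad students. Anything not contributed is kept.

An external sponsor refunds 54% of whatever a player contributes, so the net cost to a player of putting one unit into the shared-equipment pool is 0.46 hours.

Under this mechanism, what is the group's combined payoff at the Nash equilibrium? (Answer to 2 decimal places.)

With the mechanism, a contributed unit returns (5.6/10) / 0.46 = 1.2174 per unit of net cost to the contributor — now above 1 — so contributing fully is weakly dominant for every player.
So the Nash equilibrium is full contribution by all 10; the group earns 10 × (34 × 0.54 + 5.6 × 34) = 2087.60.

2087.60 hours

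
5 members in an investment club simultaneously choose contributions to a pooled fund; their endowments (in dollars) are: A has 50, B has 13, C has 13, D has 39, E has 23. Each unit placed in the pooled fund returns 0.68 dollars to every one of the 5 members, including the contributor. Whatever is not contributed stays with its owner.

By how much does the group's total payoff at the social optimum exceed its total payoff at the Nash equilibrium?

The private return per contributed unit is 0.68 < 1 for everyone, so the Nash equilibrium is zero contribution and the group total is Σ E_j = 50 + 13 + 13 + 39 + 23 = 138.
Each contributed unit returns 3.400 to the group, so the social optimum is full contribution by everyone: group total = 3.400 × 138 = 469.20.
Efficiency loss = (3.400 − 1) × 138 = 331.20.

331.20 dollars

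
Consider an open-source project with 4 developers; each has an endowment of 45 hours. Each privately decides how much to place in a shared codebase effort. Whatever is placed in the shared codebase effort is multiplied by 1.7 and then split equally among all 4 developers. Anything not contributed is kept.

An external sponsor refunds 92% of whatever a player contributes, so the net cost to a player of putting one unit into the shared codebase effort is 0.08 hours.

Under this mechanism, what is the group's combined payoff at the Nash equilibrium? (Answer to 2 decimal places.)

471.60 hours

The effective private return per unit is now (1.7/4) / 0.08 = 5.3125 > 1, so every player's dominant strategy flips to full contribution.
At the Nash equilibrium everyone contributes 45. Group total payoff = 4 × (45 × 0.92 + 1.7 × 45) = 471.60.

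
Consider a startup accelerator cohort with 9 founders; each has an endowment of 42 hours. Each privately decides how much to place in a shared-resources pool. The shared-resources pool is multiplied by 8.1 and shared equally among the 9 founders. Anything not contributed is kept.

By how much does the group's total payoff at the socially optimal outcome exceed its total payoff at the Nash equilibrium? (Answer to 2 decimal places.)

Each contributed unit returns 8.1/9 = 0.9000 to its contributor — below 1 — so contributing 0 is dominant for every player. At the Nash equilibrium everyone keeps their 42, and the group total is 9 × 42 = 378.
Each contributed unit returns 8.100 to the group as a whole (0.9000 to each of 9 players), which exceeds 1, so the social optimum is full contribution: group total = 8.100 × 378 = 3061.80.
Efficiency loss = 3061.80 − 378 = 2683.80.

2683.80 hours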